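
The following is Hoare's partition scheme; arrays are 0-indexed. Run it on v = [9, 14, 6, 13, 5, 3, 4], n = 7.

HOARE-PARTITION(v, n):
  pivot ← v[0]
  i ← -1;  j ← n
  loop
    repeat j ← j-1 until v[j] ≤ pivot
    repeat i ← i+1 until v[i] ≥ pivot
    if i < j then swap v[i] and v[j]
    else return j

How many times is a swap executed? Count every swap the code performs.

3

pivot = v[0] = 9; i = -1, j = 7
j→6 (v[6]=4≤9), i→0 (v[0]=9≥9); i<j, swap → [4, 14, 6, 13, 5, 3, 9]
j→5 (v[5]=3≤9), i→1 (v[1]=14≥9); i<j, swap → [4, 3, 6, 13, 5, 14, 9]
j→4 (v[4]=5≤9), i→3 (v[3]=13≥9); i<j, swap → [4, 3, 6, 5, 13, 14, 9]
j→3, i→4; i≥j, return j=3. v = [4, 3, 6, 5, 13, 14, 9]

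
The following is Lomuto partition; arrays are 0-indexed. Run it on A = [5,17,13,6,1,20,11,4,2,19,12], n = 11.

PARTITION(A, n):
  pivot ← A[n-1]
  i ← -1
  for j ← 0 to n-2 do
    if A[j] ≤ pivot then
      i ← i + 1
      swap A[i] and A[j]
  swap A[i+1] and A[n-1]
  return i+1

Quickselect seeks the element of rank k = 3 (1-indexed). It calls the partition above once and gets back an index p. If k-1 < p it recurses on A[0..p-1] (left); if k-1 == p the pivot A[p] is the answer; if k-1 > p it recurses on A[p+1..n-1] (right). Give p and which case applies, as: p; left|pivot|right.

pivot=12, i=-1
j=0: 5≤12, i=0, swap(0,0) ⇒ [5,17,13,6,1,20,11,4,2,19,12]
j=1: 17>12, skip
j=2: 13>12, skip
j=3: 6≤12, i=1, swap(1,3) ⇒ [5,6,13,17,1,20,11,4,2,19,12]
j=4: 1≤12, i=2, swap(2,4) ⇒ [5,6,1,17,13,20,11,4,2,19,12]
j=5: 20>12, skip
j=6: 11≤12, i=3, swap(3,6) ⇒ [5,6,1,11,13,20,17,4,2,19,12]
j=7: 4≤12, i=4, swap(4,7) ⇒ [5,6,1,11,4,20,17,13,2,19,12]
j=8: 2≤12, i=5, swap(5,8) ⇒ [5,6,1,11,4,2,17,13,20,19,12]
j=9: 19>12, skip
swap(6,10) ⇒ [5,6,1,11,4,2,12,13,20,19,17]; return 6
p = 6; k-1 = 2 < 6 ⇒ left

6; left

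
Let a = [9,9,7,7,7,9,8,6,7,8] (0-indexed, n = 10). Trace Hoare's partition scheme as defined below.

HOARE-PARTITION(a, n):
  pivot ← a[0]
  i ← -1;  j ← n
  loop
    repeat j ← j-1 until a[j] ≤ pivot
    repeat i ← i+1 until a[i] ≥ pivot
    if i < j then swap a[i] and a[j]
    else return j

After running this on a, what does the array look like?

pivot = a[0] = 9; i = -1, j = 10
j→9 (a[9]=8≤9), i→0 (a[0]=9≥9); i<j, swap → [8,9,7,7,7,9,8,6,7,9]
j→8 (a[8]=7≤9), i→1 (a[1]=9≥9); i<j, swap → [8,7,7,7,7,9,8,6,9,9]
j→7 (a[7]=6≤9), i→5 (a[5]=9≥9); i<j, swap → [8,7,7,7,7,6,8,9,9,9]
j→6, i→7; i≥j, return j=6. a = [8,7,7,7,7,6,8,9,9,9]

[8,7,7,7,7,6,8,9,9,9]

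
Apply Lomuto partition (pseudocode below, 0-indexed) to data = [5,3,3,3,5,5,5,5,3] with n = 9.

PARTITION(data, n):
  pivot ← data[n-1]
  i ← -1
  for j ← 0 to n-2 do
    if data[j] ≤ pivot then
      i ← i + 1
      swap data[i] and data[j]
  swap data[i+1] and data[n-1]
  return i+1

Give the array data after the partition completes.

pivot=3, i=-1
j=0: 5>3, skip
j=1: 3≤3, i=0, swap(0,1) ⇒ [3,5,3,3,5,5,5,5,3]
j=2: 3≤3, i=1, swap(1,2) ⇒ [3,3,5,3,5,5,5,5,3]
j=3: 3≤3, i=2, swap(2,3) ⇒ [3,3,3,5,5,5,5,5,3]
j=4: 5>3, skip
j=5: 5>3, skip
j=6: 5>3, skip
j=7: 5>3, skip
swap(3,8) ⇒ [3,3,3,3,5,5,5,5,5]; return 3

[3,3,3,3,5,5,5,5,5]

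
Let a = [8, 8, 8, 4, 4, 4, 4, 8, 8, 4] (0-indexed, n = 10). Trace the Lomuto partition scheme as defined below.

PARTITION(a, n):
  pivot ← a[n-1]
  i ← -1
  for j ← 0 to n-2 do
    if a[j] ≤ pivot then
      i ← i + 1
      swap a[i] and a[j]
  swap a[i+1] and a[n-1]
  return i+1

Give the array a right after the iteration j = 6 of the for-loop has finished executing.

[4, 4, 4, 4, 8, 8, 8, 8, 8, 4]

pivot=4, i=-1
j=0: 8>4, skip
j=1: 8>4, skip
j=2: 8>4, skip
j=3: 4≤4, i=0, swap(0,3) ⇒ [4, 8, 8, 8, 4, 4, 4, 8, 8, 4]
j=4: 4≤4, i=1, swap(1,4) ⇒ [4, 4, 8, 8, 8, 4, 4, 8, 8, 4]
j=5: 4≤4, i=2, swap(2,5) ⇒ [4, 4, 4, 8, 8, 8, 4, 8, 8, 4]
j=6: 4≤4, i=3, swap(3,6) ⇒ [4, 4, 4, 4, 8, 8, 8, 8, 8, 4]
(after j=6) a = [4, 4, 4, 4, 8, 8, 8, 8, 8, 4]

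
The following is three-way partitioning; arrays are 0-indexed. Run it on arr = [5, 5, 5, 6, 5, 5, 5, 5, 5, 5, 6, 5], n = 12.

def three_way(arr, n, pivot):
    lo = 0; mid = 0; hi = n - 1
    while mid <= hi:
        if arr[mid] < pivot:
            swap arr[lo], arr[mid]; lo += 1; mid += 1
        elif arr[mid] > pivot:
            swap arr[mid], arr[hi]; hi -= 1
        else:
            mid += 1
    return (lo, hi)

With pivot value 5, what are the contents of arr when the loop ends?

pivot = 5; lo=0, mid=0, hi=11
arr[mid]=5=5: mid=1
arr[mid]=5=5: mid=2
arr[mid]=5=5: mid=3
arr[mid]=6>5: swap arr[3],arr[11]; hi=10 → [5, 5, 5, 5, 5, 5, 5, 5, 5, 5, 6, 6]
arr[mid]=5=5: mid=4
arr[mid]=5=5: mid=5
arr[mid]=5=5: mid=6
arr[mid]=5=5: mid=7
arr[mid]=5=5: mid=8
arr[mid]=5=5: mid=9
arr[mid]=5=5: mid=10
arr[mid]=6>5: swap arr[10],arr[10]; hi=9 → [5, 5, 5, 5, 5, 5, 5, 5, 5, 5, 6, 6]
end: lo=0, hi=9; arr = [5, 5, 5, 5, 5, 5, 5, 5, 5, 5, 6, 6]

[5, 5, 5, 5, 5, 5, 5, 5, 5, 5, 6, 6]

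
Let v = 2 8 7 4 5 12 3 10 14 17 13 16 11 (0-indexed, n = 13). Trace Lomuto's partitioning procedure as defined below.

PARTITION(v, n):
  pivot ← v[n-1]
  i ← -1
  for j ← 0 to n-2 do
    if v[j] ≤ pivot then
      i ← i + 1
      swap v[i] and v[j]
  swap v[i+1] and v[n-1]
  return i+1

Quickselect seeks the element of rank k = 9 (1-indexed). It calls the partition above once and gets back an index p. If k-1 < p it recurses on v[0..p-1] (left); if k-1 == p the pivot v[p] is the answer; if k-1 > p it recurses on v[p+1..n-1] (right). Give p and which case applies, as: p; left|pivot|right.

7; right

pivot = v[12] = 11; i = -1
j=0: v[0]=2 ≤ 11 → i=0, swap v[0],v[0] (no change) → 2 8 7 4 5 12 3 10 14 17 13 16 11
j=1: v[1]=8 ≤ 11 → i=1, swap v[1],v[1] (no change) → 2 8 7 4 5 12 3 10 14 17 13 16 11
j=2: v[2]=7 ≤ 11 → i=2, swap v[2],v[2] (no change) → 2 8 7 4 5 12 3 10 14 17 13 16 11
j=3: v[3]=4 ≤ 11 → i=3, swap v[3],v[3] (no change) → 2 8 7 4 5 12 3 10 14 17 13 16 11
j=4: v[4]=5 ≤ 11 → i=4, swap v[4],v[4] (no change) → 2 8 7 4 5 12 3 10 14 17 13 16 11
j=5: v[5]=12 > 11 → no swap
j=6: v[6]=3 ≤ 11 → i=5, swap v[5],v[6] → 2 8 7 4 5 3 12 10 14 17 13 16 11
j=7: v[7]=10 ≤ 11 → i=6, swap v[6],v[7] → 2 8 7 4 5 3 10 12 14 17 13 16 11
j=8: v[8]=14 > 11 → no swap
j=9: v[9]=17 > 11 → no swap
j=10: v[10]=13 > 11 → no swap
j=11: v[11]=16 > 11 → no swap
final swap v[7],v[12] → 2 8 7 4 5 3 10 11 14 17 13 16 12; return 7
p = 7; k-1 = 8 > 7 ⇒ right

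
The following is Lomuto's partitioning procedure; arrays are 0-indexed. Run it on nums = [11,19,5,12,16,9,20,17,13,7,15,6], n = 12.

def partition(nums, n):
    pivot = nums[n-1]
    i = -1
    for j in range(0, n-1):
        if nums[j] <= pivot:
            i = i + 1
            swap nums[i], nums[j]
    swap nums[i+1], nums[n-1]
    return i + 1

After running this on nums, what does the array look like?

pivot = nums[11] = 6; i = -1
j=0: nums[0]=11 > 6 → no swap
j=1: nums[1]=19 > 6 → no swap
j=2: nums[2]=5 ≤ 6 → i=0, swap nums[0],nums[2] → [5,19,11,12,16,9,20,17,13,7,15,6]
j=3: nums[3]=12 > 6 → no swap
j=4: nums[4]=16 > 6 → no swap
j=5: nums[5]=9 > 6 → no swap
j=6: nums[6]=20 > 6 → no swap
j=7: nums[7]=17 > 6 → no swap
j=8: nums[8]=13 > 6 → no swap
j=9: nums[9]=7 > 6 → no swap
j=10: nums[10]=15 > 6 → no swap
final swap nums[1],nums[11] → [5,6,11,12,16,9,20,17,13,7,15,19]; return 1

[5,6,11,12,16,9,20,17,13,7,15,19]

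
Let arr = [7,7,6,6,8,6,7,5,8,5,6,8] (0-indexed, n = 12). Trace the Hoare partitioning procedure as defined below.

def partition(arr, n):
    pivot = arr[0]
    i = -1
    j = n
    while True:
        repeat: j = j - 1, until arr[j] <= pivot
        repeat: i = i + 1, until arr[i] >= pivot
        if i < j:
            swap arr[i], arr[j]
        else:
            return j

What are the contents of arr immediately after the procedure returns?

[6,5,6,6,5,6,7,8,8,7,7,8]

pivot = arr[0] = 7; i = -1, j = 12
j→10 (arr[10]=6≤7), i→0 (arr[0]=7≥7); i<j, swap → [6,7,6,6,8,6,7,5,8,5,7,8]
j→9 (arr[9]=5≤7), i→1 (arr[1]=7≥7); i<j, swap → [6,5,6,6,8,6,7,5,8,7,7,8]
j→7 (arr[7]=5≤7), i→4 (arr[4]=8≥7); i<j, swap → [6,5,6,6,5,6,7,8,8,7,7,8]
j→6, i→6; i≥j, return j=6. arr = [6,5,6,6,5,6,7,8,8,7,7,8]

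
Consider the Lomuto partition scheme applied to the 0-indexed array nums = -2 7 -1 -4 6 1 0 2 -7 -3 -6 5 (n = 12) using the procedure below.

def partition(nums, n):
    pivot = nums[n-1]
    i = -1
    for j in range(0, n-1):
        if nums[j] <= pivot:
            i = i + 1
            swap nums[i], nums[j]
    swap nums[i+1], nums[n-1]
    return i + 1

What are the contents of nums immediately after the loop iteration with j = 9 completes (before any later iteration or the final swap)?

pivot = nums[11] = 5; i = -1
j=0: nums[0]=-2 ≤ 5 → i=0, swap nums[0],nums[0] (no change) → -2 7 -1 -4 6 1 0 2 -7 -3 -6 5
j=1: nums[1]=7 > 5 → no swap
j=2: nums[2]=-1 ≤ 5 → i=1, swap nums[1],nums[2] → -2 -1 7 -4 6 1 0 2 -7 -3 -6 5
j=3: nums[3]=-4 ≤ 5 → i=2, swap nums[2],nums[3] → -2 -1 -4 7 6 1 0 2 -7 -3 -6 5
j=4: nums[4]=6 > 5 → no swap
j=5: nums[5]=1 ≤ 5 → i=3, swap nums[3],nums[5] → -2 -1 -4 1 6 7 0 2 -7 -3 -6 5
j=6: nums[6]=0 ≤ 5 → i=4, swap nums[4],nums[6] → -2 -1 -4 1 0 7 6 2 -7 -3 -6 5
j=7: nums[7]=2 ≤ 5 → i=5, swap nums[5],nums[7] → -2 -1 -4 1 0 2 6 7 -7 -3 -6 5
j=8: nums[8]=-7 ≤ 5 → i=6, swap nums[6],nums[8] → -2 -1 -4 1 0 2 -7 7 6 -3 -6 5
j=9: nums[9]=-3 ≤ 5 → i=7, swap nums[7],nums[9] → -2 -1 -4 1 0 2 -7 -3 6 7 -6 5
(after j=9) nums = -2 -1 -4 1 0 2 -7 -3 6 7 -6 5

-2 -1 -4 1 0 2 -7 -3 6 7 -6 5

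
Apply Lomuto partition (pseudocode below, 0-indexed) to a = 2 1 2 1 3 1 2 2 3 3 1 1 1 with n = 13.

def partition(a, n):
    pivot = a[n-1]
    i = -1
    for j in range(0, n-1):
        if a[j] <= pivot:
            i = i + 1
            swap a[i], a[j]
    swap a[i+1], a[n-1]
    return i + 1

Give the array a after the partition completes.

pivot = a[12] = 1; i = -1
j=0: a[0]=2 > 1 → no swap
j=1: a[1]=1 ≤ 1 → i=0, swap a[0],a[1] → 1 2 2 1 3 1 2 2 3 3 1 1 1
j=2: a[2]=2 > 1 → no swap
j=3: a[3]=1 ≤ 1 → i=1, swap a[1],a[3] → 1 1 2 2 3 1 2 2 3 3 1 1 1
j=4: a[4]=3 > 1 → no swap
j=5: a[5]=1 ≤ 1 → i=2, swap a[2],a[5] → 1 1 1 2 3 2 2 2 3 3 1 1 1
j=6: a[6]=2 > 1 → no swap
j=7: a[7]=2 > 1 → no swap
j=8: a[8]=3 > 1 → no swap
j=9: a[9]=3 > 1 → no swap
j=10: a[10]=1 ≤ 1 → i=3, swap a[3],a[10] → 1 1 1 1 3 2 2 2 3 3 2 1 1
j=11: a[11]=1 ≤ 1 → i=4, swap a[4],a[11] → 1 1 1 1 1 2 2 2 3 3 2 3 1
final swap a[5],a[12] → 1 1 1 1 1 1 2 2 3 3 2 3 2; return 5

1 1 1 1 1 1 2 2 3 3 2 3 2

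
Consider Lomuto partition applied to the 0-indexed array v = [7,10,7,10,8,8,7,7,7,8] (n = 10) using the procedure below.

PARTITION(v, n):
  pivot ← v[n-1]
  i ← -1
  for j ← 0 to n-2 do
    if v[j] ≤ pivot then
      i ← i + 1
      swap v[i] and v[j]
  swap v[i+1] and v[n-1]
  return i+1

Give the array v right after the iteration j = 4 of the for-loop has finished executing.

[7,7,8,10,10,8,7,7,7,8]

pivot=8, i=-1
j=0: 7≤8, i=0, swap(0,0) ⇒ [7,10,7,10,8,8,7,7,7,8]
j=1: 10>8, skip
j=2: 7≤8, i=1, swap(1,2) ⇒ [7,7,10,10,8,8,7,7,7,8]
j=3: 10>8, skip
j=4: 8≤8, i=2, swap(2,4) ⇒ [7,7,8,10,10,8,7,7,7,8]
(after j=4) v = [7,7,8,10,10,8,7,7,7,8]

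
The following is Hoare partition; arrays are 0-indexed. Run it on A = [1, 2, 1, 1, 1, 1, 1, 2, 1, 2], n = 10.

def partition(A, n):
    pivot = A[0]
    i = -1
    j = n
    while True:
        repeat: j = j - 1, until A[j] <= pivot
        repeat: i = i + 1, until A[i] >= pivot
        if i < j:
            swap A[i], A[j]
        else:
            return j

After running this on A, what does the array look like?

pivot=1
j stops at 8 (1), i stops at 0 (1); swap ⇒ [1, 2, 1, 1, 1, 1, 1, 2, 1, 2]
j stops at 6 (1), i stops at 1 (2); swap ⇒ [1, 1, 1, 1, 1, 1, 2, 2, 1, 2]
j stops at 5 (1), i stops at 2 (1); swap ⇒ [1, 1, 1, 1, 1, 1, 2, 2, 1, 2]
j stops at 4 (1), i stops at 3 (1); swap ⇒ [1, 1, 1, 1, 1, 1, 2, 2, 1, 2]
j stops at 3, i stops at 4; i≥j ⇒ return 3. A=[1, 1, 1, 1, 1, 1, 2, 2, 1, 2]

[1, 1, 1, 1, 1, 1, 2, 2, 1, 2]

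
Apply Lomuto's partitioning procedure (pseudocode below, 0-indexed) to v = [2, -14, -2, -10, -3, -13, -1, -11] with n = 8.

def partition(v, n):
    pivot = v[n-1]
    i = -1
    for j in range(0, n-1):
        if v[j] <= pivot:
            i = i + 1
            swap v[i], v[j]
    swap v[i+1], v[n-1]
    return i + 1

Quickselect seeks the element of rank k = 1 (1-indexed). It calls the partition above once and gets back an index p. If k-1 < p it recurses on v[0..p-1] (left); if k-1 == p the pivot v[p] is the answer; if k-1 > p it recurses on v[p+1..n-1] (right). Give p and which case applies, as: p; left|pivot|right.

pivot=-11, i=-1
j=0: 2>-11, skip
j=1: -14≤-11, i=0, swap(0,1) ⇒ [-14, 2, -2, -10, -3, -13, -1, -11]
j=2: -2>-11, skip
j=3: -10>-11, skip
j=4: -3>-11, skip
j=5: -13≤-11, i=1, swap(1,5) ⇒ [-14, -13, -2, -10, -3, 2, -1, -11]
j=6: -1>-11, skip
swap(2,7) ⇒ [-14, -13, -11, -10, -3, 2, -1, -2]; return 2
p = 2; k-1 = 0 < 2 ⇒ left

2; left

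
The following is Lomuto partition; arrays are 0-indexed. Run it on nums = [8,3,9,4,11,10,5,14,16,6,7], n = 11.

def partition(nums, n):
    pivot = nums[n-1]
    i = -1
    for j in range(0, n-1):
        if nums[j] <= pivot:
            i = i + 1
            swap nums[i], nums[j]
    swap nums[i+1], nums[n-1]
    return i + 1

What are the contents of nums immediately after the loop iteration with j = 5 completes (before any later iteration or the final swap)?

pivot=7, i=-1
j=0: 8>7, skip
j=1: 3≤7, i=0, swap(0,1) ⇒ [3,8,9,4,11,10,5,14,16,6,7]
j=2: 9>7, skip
j=3: 4≤7, i=1, swap(1,3) ⇒ [3,4,9,8,11,10,5,14,16,6,7]
j=4: 11>7, skip
j=5: 10>7, skip
(after j=5) nums = [3,4,9,8,11,10,5,14,16,6,7]

[3,4,9,8,11,10,5,14,16,6,7]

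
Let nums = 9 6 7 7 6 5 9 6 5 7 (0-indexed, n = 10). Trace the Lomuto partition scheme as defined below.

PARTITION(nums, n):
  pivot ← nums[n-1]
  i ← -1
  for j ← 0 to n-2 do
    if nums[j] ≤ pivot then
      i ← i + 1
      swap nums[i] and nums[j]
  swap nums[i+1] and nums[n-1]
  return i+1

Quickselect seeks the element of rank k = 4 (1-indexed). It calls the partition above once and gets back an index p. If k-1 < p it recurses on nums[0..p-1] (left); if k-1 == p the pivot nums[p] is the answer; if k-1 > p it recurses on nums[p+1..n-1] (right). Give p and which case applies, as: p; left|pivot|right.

pivot = nums[9] = 7; i = -1
j=0: nums[0]=9 > 7 → no swap
j=1: nums[1]=6 ≤ 7 → i=0, swap nums[0],nums[1] → 6 9 7 7 6 5 9 6 5 7
j=2: nums[2]=7 ≤ 7 → i=1, swap nums[1],nums[2] → 6 7 9 7 6 5 9 6 5 7
j=3: nums[3]=7 ≤ 7 → i=2, swap nums[2],nums[3] → 6 7 7 9 6 5 9 6 5 7
j=4: nums[4]=6 ≤ 7 → i=3, swap nums[3],nums[4] → 6 7 7 6 9 5 9 6 5 7
j=5: nums[5]=5 ≤ 7 → i=4, swap nums[4],nums[5] → 6 7 7 6 5 9 9 6 5 7
j=6: nums[6]=9 > 7 → no swap
j=7: nums[7]=6 ≤ 7 → i=5, swap nums[5],nums[7] → 6 7 7 6 5 6 9 9 5 7
j=8: nums[8]=5 ≤ 7 → i=6, swap nums[6],nums[8] → 6 7 7 6 5 6 5 9 9 7
final swap nums[7],nums[9] → 6 7 7 6 5 6 5 7 9 9; return 7
p = 7; k-1 = 3 < 7 ⇒ left

7; left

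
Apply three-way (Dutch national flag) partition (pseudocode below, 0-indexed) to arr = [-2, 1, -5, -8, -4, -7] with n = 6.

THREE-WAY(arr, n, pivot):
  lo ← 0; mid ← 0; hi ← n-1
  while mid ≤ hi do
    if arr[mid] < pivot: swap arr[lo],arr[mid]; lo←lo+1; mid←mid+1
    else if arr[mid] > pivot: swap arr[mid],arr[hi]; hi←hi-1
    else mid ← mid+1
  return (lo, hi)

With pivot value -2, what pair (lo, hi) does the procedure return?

lo=0 mid=0 hi=5
-2=-2: mid=1
1>-2: swap(1,5), hi=4 ⇒ [-2, -7, -5, -8, -4, 1]
-7<-2: swap(0,1), lo=1 mid=2 ⇒ [-7, -2, -5, -8, -4, 1]
-5<-2: swap(1,2), lo=2 mid=3 ⇒ [-7, -5, -2, -8, -4, 1]
-8<-2: swap(2,3), lo=3 mid=4 ⇒ [-7, -5, -8, -2, -4, 1]
-4<-2: swap(3,4), lo=4 mid=5 ⇒ [-7, -5, -8, -4, -2, 1]
done. lo=4 hi=4; arr=[-7, -5, -8, -4, -2, 1]

(4, 4)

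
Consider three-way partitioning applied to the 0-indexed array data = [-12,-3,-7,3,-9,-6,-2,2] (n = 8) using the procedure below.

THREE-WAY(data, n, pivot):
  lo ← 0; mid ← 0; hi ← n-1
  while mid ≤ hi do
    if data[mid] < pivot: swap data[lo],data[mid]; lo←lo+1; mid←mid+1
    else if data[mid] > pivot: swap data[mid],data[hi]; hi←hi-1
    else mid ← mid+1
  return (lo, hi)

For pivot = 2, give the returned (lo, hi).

pivot = 2; lo=0, mid=0, hi=7
data[mid]=-12<2: swap data[0],data[0]; lo=1,mid=1 → [-12,-3,-7,3,-9,-6,-2,2]
data[mid]=-3<2: swap data[1],data[1]; lo=2,mid=2 → [-12,-3,-7,3,-9,-6,-2,2]
data[mid]=-7<2: swap data[2],data[2]; lo=3,mid=3 → [-12,-3,-7,3,-9,-6,-2,2]
data[mid]=3>2: swap data[3],data[7]; hi=6 → [-12,-3,-7,2,-9,-6,-2,3]
data[mid]=2=2: mid=4
data[mid]=-9<2: swap data[3],data[4]; lo=4,mid=5 → [-12,-3,-7,-9,2,-6,-2,3]
data[mid]=-6<2: swap data[4],data[5]; lo=5,mid=6 → [-12,-3,-7,-9,-6,2,-2,3]
data[mid]=-2<2: swap data[5],data[6]; lo=6,mid=7 → [-12,-3,-7,-9,-6,-2,2,3]
end: lo=6, hi=6; data = [-12,-3,-7,-9,-6,-2,2,3]

(6, 6)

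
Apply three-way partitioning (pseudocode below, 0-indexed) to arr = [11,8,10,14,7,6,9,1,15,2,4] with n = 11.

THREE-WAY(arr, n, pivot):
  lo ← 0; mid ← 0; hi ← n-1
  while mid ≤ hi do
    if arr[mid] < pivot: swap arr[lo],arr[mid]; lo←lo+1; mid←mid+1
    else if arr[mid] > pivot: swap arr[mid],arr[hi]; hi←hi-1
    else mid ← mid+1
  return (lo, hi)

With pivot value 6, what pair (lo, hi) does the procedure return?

(3, 3)

pivot = 6; lo=0, mid=0, hi=10
arr[mid]=11>6: swap arr[0],arr[10]; hi=9 → [4,8,10,14,7,6,9,1,15,2,11]
arr[mid]=4<6: swap arr[0],arr[0]; lo=1,mid=1 → [4,8,10,14,7,6,9,1,15,2,11]
arr[mid]=8>6: swap arr[1],arr[9]; hi=8 → [4,2,10,14,7,6,9,1,15,8,11]
arr[mid]=2<6: swap arr[1],arr[1]; lo=2,mid=2 → [4,2,10,14,7,6,9,1,15,8,11]
arr[mid]=10>6: swap arr[2],arr[8]; hi=7 → [4,2,15,14,7,6,9,1,10,8,11]
arr[mid]=15>6: swap arr[2],arr[7]; hi=6 → [4,2,1,14,7,6,9,15,10,8,11]
arr[mid]=1<6: swap arr[2],arr[2]; lo=3,mid=3 → [4,2,1,14,7,6,9,15,10,8,11]
arr[mid]=14>6: swap arr[3],arr[6]; hi=5 → [4,2,1,9,7,6,14,15,10,8,11]
arr[mid]=9>6: swap arr[3],arr[5]; hi=4 → [4,2,1,6,7,9,14,15,10,8,11]
arr[mid]=6=6: mid=4
arr[mid]=7>6: swap arr[4],arr[4]; hi=3 → [4,2,1,6,7,9,14,15,10,8,11]
end: lo=3, hi=3; arr = [4,2,1,6,7,9,14,15,10,8,11]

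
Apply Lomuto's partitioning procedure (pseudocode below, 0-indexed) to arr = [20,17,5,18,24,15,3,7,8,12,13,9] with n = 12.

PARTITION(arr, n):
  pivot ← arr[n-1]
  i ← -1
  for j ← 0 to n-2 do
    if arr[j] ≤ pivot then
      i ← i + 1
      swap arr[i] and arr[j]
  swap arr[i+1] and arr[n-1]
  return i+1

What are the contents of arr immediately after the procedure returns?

pivot = arr[11] = 9; i = -1
j=0: arr[0]=20 > 9 → no swap
j=1: arr[1]=17 > 9 → no swap
j=2: arr[2]=5 ≤ 9 → i=0, swap arr[0],arr[2] → [5,17,20,18,24,15,3,7,8,12,13,9]
j=3: arr[3]=18 > 9 → no swap
j=4: arr[4]=24 > 9 → no swap
j=5: arr[5]=15 > 9 → no swap
j=6: arr[6]=3 ≤ 9 → i=1, swap arr[1],arr[6] → [5,3,20,18,24,15,17,7,8,12,13,9]
j=7: arr[7]=7 ≤ 9 → i=2, swap arr[2],arr[7] → [5,3,7,18,24,15,17,20,8,12,13,9]
j=8: arr[8]=8 ≤ 9 → i=3, swap arr[3],arr[8] → [5,3,7,8,24,15,17,20,18,12,13,9]
j=9: arr[9]=12 > 9 → no swap
j=10: arr[10]=13 > 9 → no swap
final swap arr[4],arr[11] → [5,3,7,8,9,15,17,20,18,12,13,24]; return 4

[5,3,7,8,9,15,17,20,18,12,13,24]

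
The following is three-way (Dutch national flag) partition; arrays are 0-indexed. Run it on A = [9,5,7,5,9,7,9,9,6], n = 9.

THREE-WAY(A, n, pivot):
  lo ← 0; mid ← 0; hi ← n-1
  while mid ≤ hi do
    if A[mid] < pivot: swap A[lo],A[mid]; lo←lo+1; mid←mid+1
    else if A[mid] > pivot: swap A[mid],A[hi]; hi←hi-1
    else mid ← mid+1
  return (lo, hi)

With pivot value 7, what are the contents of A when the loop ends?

[6,5,5,7,7,9,9,9,9]

lo=0 mid=0 hi=8
9>7: swap(0,8), hi=7 ⇒ [6,5,7,5,9,7,9,9,9]
6<7: swap(0,0), lo=1 mid=1 ⇒ [6,5,7,5,9,7,9,9,9]
5<7: swap(1,1), lo=2 mid=2 ⇒ [6,5,7,5,9,7,9,9,9]
7=7: mid=3
5<7: swap(2,3), lo=3 mid=4 ⇒ [6,5,5,7,9,7,9,9,9]
9>7: swap(4,7), hi=6 ⇒ [6,5,5,7,9,7,9,9,9]
9>7: swap(4,6), hi=5 ⇒ [6,5,5,7,9,7,9,9,9]
9>7: swap(4,5), hi=4 ⇒ [6,5,5,7,7,9,9,9,9]
7=7: mid=5
done. lo=3 hi=4; A=[6,5,5,7,7,9,9,9,9]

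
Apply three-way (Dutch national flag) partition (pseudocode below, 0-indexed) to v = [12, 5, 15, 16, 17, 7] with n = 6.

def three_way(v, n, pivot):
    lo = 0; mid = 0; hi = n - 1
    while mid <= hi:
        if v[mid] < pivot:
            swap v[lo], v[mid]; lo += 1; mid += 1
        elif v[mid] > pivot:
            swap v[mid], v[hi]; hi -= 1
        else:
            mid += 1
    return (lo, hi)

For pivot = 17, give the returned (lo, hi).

(5, 5)

pivot = 17; lo=0, mid=0, hi=5
v[mid]=12<17: swap v[0],v[0]; lo=1,mid=1 → [12, 5, 15, 16, 17, 7]
v[mid]=5<17: swap v[1],v[1]; lo=2,mid=2 → [12, 5, 15, 16, 17, 7]
v[mid]=15<17: swap v[2],v[2]; lo=3,mid=3 → [12, 5, 15, 16, 17, 7]
v[mid]=16<17: swap v[3],v[3]; lo=4,mid=4 → [12, 5, 15, 16, 17, 7]
v[mid]=17=17: mid=5
v[mid]=7<17: swap v[4],v[5]; lo=5,mid=6 → [12, 5, 15, 16, 7, 17]
end: lo=5, hi=5; v = [12, 5, 15, 16, 7, 17]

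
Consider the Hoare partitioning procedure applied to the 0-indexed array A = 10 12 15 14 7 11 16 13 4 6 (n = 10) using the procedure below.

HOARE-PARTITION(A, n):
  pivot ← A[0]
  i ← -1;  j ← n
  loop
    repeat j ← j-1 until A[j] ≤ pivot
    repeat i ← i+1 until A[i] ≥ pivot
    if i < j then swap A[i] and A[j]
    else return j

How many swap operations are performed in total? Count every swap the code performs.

3

pivot = A[0] = 10; i = -1, j = 10
j→9 (A[9]=6≤10), i→0 (A[0]=10≥10); i<j, swap → 6 12 15 14 7 11 16 13 4 10
j→8 (A[8]=4≤10), i→1 (A[1]=12≥10); i<j, swap → 6 4 15 14 7 11 16 13 12 10
j→4 (A[4]=7≤10), i→2 (A[2]=15≥10); i<j, swap → 6 4 7 14 15 11 16 13 12 10
j→2, i→3; i≥j, return j=2. A = 6 4 7 14 15 11 16 13 12 10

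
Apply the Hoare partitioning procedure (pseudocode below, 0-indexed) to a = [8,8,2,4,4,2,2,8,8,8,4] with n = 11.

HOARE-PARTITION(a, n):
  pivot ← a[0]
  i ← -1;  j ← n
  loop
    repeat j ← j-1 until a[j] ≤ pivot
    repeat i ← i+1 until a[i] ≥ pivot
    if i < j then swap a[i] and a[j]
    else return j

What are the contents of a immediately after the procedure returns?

pivot = a[0] = 8; i = -1, j = 11
j→10 (a[10]=4≤8), i→0 (a[0]=8≥8); i<j, swap → [4,8,2,4,4,2,2,8,8,8,8]
j→9 (a[9]=8≤8), i→1 (a[1]=8≥8); i<j, swap → [4,8,2,4,4,2,2,8,8,8,8]
j→8 (a[8]=8≤8), i→7 (a[7]=8≥8); i<j, swap → [4,8,2,4,4,2,2,8,8,8,8]
j→7, i→8; i≥j, return j=7. a = [4,8,2,4,4,2,2,8,8,8,8]

[4,8,2,4,4,2,2,8,8,8,8]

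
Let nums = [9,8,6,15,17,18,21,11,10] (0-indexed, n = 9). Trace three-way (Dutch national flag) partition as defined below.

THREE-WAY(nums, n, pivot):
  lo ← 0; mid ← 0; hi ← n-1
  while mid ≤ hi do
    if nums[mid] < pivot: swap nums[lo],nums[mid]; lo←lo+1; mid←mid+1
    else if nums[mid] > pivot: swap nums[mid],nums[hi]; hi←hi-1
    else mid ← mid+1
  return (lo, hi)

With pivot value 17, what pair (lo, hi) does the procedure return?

pivot = 17; lo=0, mid=0, hi=8
nums[mid]=9<17: swap nums[0],nums[0]; lo=1,mid=1 → [9,8,6,15,17,18,21,11,10]
nums[mid]=8<17: swap nums[1],nums[1]; lo=2,mid=2 → [9,8,6,15,17,18,21,11,10]
nums[mid]=6<17: swap nums[2],nums[2]; lo=3,mid=3 → [9,8,6,15,17,18,21,11,10]
nums[mid]=15<17: swap nums[3],nums[3]; lo=4,mid=4 → [9,8,6,15,17,18,21,11,10]
nums[mid]=17=17: mid=5
nums[mid]=18>17: swap nums[5],nums[8]; hi=7 → [9,8,6,15,17,10,21,11,18]
nums[mid]=10<17: swap nums[4],nums[5]; lo=5,mid=6 → [9,8,6,15,10,17,21,11,18]
nums[mid]=21>17: swap nums[6],nums[7]; hi=6 → [9,8,6,15,10,17,11,21,18]
nums[mid]=11<17: swap nums[5],nums[6]; lo=6,mid=7 → [9,8,6,15,10,11,17,21,18]
end: lo=6, hi=6; nums = [9,8,6,15,10,11,17,21,18]

(6, 6)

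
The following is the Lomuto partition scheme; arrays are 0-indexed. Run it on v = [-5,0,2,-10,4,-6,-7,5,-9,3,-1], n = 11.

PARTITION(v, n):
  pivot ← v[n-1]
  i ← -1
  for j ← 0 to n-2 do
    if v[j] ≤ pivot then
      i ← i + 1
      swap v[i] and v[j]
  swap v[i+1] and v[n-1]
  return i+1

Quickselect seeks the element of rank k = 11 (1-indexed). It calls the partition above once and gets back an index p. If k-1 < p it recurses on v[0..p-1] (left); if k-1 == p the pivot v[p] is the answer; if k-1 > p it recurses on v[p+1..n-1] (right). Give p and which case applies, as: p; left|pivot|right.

5; right

pivot=-1, i=-1
j=0: -5≤-1, i=0, swap(0,0) ⇒ [-5,0,2,-10,4,-6,-7,5,-9,3,-1]
j=1: 0>-1, skip
j=2: 2>-1, skip
j=3: -10≤-1, i=1, swap(1,3) ⇒ [-5,-10,2,0,4,-6,-7,5,-9,3,-1]
j=4: 4>-1, skip
j=5: -6≤-1, i=2, swap(2,5) ⇒ [-5,-10,-6,0,4,2,-7,5,-9,3,-1]
j=6: -7≤-1, i=3, swap(3,6) ⇒ [-5,-10,-6,-7,4,2,0,5,-9,3,-1]
j=7: 5>-1, skip
j=8: -9≤-1, i=4, swap(4,8) ⇒ [-5,-10,-6,-7,-9,2,0,5,4,3,-1]
j=9: 3>-1, skip
swap(5,10) ⇒ [-5,-10,-6,-7,-9,-1,0,5,4,3,2]; return 5
p = 5; k-1 = 10 > 5 ⇒ right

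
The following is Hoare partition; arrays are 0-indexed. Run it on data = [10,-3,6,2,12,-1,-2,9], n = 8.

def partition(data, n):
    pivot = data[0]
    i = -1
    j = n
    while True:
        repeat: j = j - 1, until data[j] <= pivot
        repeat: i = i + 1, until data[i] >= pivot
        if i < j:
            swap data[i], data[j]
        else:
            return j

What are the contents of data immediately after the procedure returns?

[9,-3,6,2,-2,-1,12,10]

pivot = data[0] = 10; i = -1, j = 8
j→7 (data[7]=9≤10), i→0 (data[0]=10≥10); i<j, swap → [9,-3,6,2,12,-1,-2,10]
j→6 (data[6]=-2≤10), i→4 (data[4]=12≥10); i<j, swap → [9,-3,6,2,-2,-1,12,10]
j→5, i→6; i≥j, return j=5. data = [9,-3,6,2,-2,-1,12,10]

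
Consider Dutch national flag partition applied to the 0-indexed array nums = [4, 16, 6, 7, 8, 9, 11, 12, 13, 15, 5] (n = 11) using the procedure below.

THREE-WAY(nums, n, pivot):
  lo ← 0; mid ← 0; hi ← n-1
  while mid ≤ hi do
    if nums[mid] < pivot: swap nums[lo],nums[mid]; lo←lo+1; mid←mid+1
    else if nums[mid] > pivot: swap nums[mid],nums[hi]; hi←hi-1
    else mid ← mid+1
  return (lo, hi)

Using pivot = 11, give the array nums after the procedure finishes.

lo=0 mid=0 hi=10
4<11: swap(0,0), lo=1 mid=1 ⇒ [4, 16, 6, 7, 8, 9, 11, 12, 13, 15, 5]
16>11: swap(1,10), hi=9 ⇒ [4, 5, 6, 7, 8, 9, 11, 12, 13, 15, 16]
5<11: swap(1,1), lo=2 mid=2 ⇒ [4, 5, 6, 7, 8, 9, 11, 12, 13, 15, 16]
6<11: swap(2,2), lo=3 mid=3 ⇒ [4, 5, 6, 7, 8, 9, 11, 12, 13, 15, 16]
7<11: swap(3,3), lo=4 mid=4 ⇒ [4, 5, 6, 7, 8, 9, 11, 12, 13, 15, 16]
8<11: swap(4,4), lo=5 mid=5 ⇒ [4, 5, 6, 7, 8, 9, 11, 12, 13, 15, 16]
9<11: swap(5,5), lo=6 mid=6 ⇒ [4, 5, 6, 7, 8, 9, 11, 12, 13, 15, 16]
11=11: mid=7
12>11: swap(7,9), hi=8 ⇒ [4, 5, 6, 7, 8, 9, 11, 15, 13, 12, 16]
15>11: swap(7,8), hi=7 ⇒ [4, 5, 6, 7, 8, 9, 11, 13, 15, 12, 16]
13>11: swap(7,7), hi=6 ⇒ [4, 5, 6, 7, 8, 9, 11, 13, 15, 12, 16]
done. lo=6 hi=6; nums=[4, 5, 6, 7, 8, 9, 11, 13, 15, 12, 16]

[4, 5, 6, 7, 8, 9, 11, 13, 15, 12, 16]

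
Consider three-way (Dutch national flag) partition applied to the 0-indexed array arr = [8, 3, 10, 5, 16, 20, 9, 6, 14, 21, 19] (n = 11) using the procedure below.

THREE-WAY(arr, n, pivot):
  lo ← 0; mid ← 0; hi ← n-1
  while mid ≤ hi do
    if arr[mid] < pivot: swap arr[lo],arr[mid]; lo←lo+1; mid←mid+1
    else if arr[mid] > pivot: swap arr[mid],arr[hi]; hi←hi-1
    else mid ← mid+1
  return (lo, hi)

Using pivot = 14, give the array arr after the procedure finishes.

[8, 3, 10, 5, 6, 9, 14, 20, 21, 19, 16]

lo=0 mid=0 hi=10
8<14: swap(0,0), lo=1 mid=1 ⇒ [8, 3, 10, 5, 16, 20, 9, 6, 14, 21, 19]
3<14: swap(1,1), lo=2 mid=2 ⇒ [8, 3, 10, 5, 16, 20, 9, 6, 14, 21, 19]
10<14: swap(2,2), lo=3 mid=3 ⇒ [8, 3, 10, 5, 16, 20, 9, 6, 14, 21, 19]
5<14: swap(3,3), lo=4 mid=4 ⇒ [8, 3, 10, 5, 16, 20, 9, 6, 14, 21, 19]
16>14: swap(4,10), hi=9 ⇒ [8, 3, 10, 5, 19, 20, 9, 6, 14, 21, 16]
19>14: swap(4,9), hi=8 ⇒ [8, 3, 10, 5, 21, 20, 9, 6, 14, 19, 16]
21>14: swap(4,8), hi=7 ⇒ [8, 3, 10, 5, 14, 20, 9, 6, 21, 19, 16]
14=14: mid=5
20>14: swap(5,7), hi=6 ⇒ [8, 3, 10, 5, 14, 6, 9, 20, 21, 19, 16]
6<14: swap(4,5), lo=5 mid=6 ⇒ [8, 3, 10, 5, 6, 14, 9, 20, 21, 19, 16]
9<14: swap(5,6), lo=6 mid=7 ⇒ [8, 3, 10, 5, 6, 9, 14, 20, 21, 19, 16]
done. lo=6 hi=6; arr=[8, 3, 10, 5, 6, 9, 14, 20, 21, 19, 16]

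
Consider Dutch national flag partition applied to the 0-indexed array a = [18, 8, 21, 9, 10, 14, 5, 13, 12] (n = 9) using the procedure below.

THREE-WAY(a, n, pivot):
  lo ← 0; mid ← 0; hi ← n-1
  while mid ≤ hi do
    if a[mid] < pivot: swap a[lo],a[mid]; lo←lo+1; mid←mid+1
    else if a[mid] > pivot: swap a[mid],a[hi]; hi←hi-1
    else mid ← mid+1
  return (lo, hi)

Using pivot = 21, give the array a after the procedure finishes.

[18, 8, 9, 10, 14, 5, 13, 12, 21]

lo=0 mid=0 hi=8
18<21: swap(0,0), lo=1 mid=1 ⇒ [18, 8, 21, 9, 10, 14, 5, 13, 12]
8<21: swap(1,1), lo=2 mid=2 ⇒ [18, 8, 21, 9, 10, 14, 5, 13, 12]
21=21: mid=3
9<21: swap(2,3), lo=3 mid=4 ⇒ [18, 8, 9, 21, 10, 14, 5, 13, 12]
10<21: swap(3,4), lo=4 mid=5 ⇒ [18, 8, 9, 10, 21, 14, 5, 13, 12]
14<21: swap(4,5), lo=5 mid=6 ⇒ [18, 8, 9, 10, 14, 21, 5, 13, 12]
5<21: swap(5,6), lo=6 mid=7 ⇒ [18, 8, 9, 10, 14, 5, 21, 13, 12]
13<21: swap(6,7), lo=7 mid=8 ⇒ [18, 8, 9, 10, 14, 5, 13, 21, 12]
12<21: swap(7,8), lo=8 mid=9 ⇒ [18, 8, 9, 10, 14, 5, 13, 12, 21]
done. lo=8 hi=8; a=[18, 8, 9, 10, 14, 5, 13, 12, 21]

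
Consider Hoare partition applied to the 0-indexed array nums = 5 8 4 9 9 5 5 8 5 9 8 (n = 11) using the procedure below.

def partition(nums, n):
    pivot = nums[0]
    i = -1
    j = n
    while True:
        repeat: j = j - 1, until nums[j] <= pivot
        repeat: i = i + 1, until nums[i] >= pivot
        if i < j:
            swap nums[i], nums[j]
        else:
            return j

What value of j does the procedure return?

pivot = nums[0] = 5; i = -1, j = 11
j→8 (nums[8]=5≤5), i→0 (nums[0]=5≥5); i<j, swap → 5 8 4 9 9 5 5 8 5 9 8
j→6 (nums[6]=5≤5), i→1 (nums[1]=8≥5); i<j, swap → 5 5 4 9 9 5 8 8 5 9 8
j→5 (nums[5]=5≤5), i→3 (nums[3]=9≥5); i<j, swap → 5 5 4 5 9 9 8 8 5 9 8
j→3, i→4; i≥j, return j=3. nums = 5 5 4 5 9 9 8 8 5 9 8

3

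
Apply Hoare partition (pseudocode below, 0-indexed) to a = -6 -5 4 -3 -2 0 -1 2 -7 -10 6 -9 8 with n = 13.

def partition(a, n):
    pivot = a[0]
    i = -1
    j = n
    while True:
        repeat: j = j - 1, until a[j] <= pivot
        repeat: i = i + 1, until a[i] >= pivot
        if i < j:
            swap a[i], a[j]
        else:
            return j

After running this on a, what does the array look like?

pivot = a[0] = -6; i = -1, j = 13
j→11 (a[11]=-9≤-6), i→0 (a[0]=-6≥-6); i<j, swap → -9 -5 4 -3 -2 0 -1 2 -7 -10 6 -6 8
j→9 (a[9]=-10≤-6), i→1 (a[1]=-5≥-6); i<j, swap → -9 -10 4 -3 -2 0 -1 2 -7 -5 6 -6 8
j→8 (a[8]=-7≤-6), i→2 (a[2]=4≥-6); i<j, swap → -9 -10 -7 -3 -2 0 -1 2 4 -5 6 -6 8
j→2, i→3; i≥j, return j=2. a = -9 -10 -7 -3 -2 0 -1 2 4 -5 6 -6 8

-9 -10 -7 -3 -2 0 -1 2 4 -5 6 -6 8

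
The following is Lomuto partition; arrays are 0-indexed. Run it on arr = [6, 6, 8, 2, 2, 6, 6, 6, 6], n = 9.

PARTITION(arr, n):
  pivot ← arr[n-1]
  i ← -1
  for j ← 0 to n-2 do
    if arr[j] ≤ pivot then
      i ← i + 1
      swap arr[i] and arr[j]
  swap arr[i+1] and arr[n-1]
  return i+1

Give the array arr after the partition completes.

pivot = arr[8] = 6; i = -1
j=0: arr[0]=6 ≤ 6 → i=0, swap arr[0],arr[0] (no change) → [6, 6, 8, 2, 2, 6, 6, 6, 6]
j=1: arr[1]=6 ≤ 6 → i=1, swap arr[1],arr[1] (no change) → [6, 6, 8, 2, 2, 6, 6, 6, 6]
j=2: arr[2]=8 > 6 → no swap
j=3: arr[3]=2 ≤ 6 → i=2, swap arr[2],arr[3] → [6, 6, 2, 8, 2, 6, 6, 6, 6]
j=4: arr[4]=2 ≤ 6 → i=3, swap arr[3],arr[4] → [6, 6, 2, 2, 8, 6, 6, 6, 6]
j=5: arr[5]=6 ≤ 6 → i=4, swap arr[4],arr[5] → [6, 6, 2, 2, 6, 8, 6, 6, 6]
j=6: arr[6]=6 ≤ 6 → i=5, swap arr[5],arr[6] → [6, 6, 2, 2, 6, 6, 8, 6, 6]
j=7: arr[7]=6 ≤ 6 → i=6, swap arr[6],arr[7] → [6, 6, 2, 2, 6, 6, 6, 8, 6]
final swap arr[7],arr[8] → [6, 6, 2, 2, 6, 6, 6, 6, 8]; return 7

[6, 6, 2, 2, 6, 6, 6, 6, 8]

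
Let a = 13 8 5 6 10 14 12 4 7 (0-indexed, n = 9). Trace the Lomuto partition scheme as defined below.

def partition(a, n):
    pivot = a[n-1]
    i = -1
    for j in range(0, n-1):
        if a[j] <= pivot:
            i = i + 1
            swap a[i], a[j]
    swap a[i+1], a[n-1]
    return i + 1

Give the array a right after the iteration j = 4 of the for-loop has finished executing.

pivot = a[8] = 7; i = -1
j=0: a[0]=13 > 7 → no swap
j=1: a[1]=8 > 7 → no swap
j=2: a[2]=5 ≤ 7 → i=0, swap a[0],a[2] → 5 8 13 6 10 14 12 4 7
j=3: a[3]=6 ≤ 7 → i=1, swap a[1],a[3] → 5 6 13 8 10 14 12 4 7
j=4: a[4]=10 > 7 → no swap
(after j=4) a = 5 6 13 8 10 14 12 4 7

5 6 13 8 10 14 12 4 7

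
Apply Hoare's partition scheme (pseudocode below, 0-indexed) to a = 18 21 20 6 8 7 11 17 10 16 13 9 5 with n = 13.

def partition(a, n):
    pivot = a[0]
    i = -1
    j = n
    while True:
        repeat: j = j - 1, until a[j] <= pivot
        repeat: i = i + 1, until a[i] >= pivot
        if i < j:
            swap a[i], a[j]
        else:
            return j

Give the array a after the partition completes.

5 9 13 6 8 7 11 17 10 16 20 21 18

pivot=18
j stops at 12 (5), i stops at 0 (18); swap ⇒ 5 21 20 6 8 7 11 17 10 16 13 9 18
j stops at 11 (9), i stops at 1 (21); swap ⇒ 5 9 20 6 8 7 11 17 10 16 13 21 18
j stops at 10 (13), i stops at 2 (20); swap ⇒ 5 9 13 6 8 7 11 17 10 16 20 21 18
j stops at 9, i stops at 10; i≥j ⇒ return 9. a=5 9 13 6 8 7 11 17 10 16 20 21 18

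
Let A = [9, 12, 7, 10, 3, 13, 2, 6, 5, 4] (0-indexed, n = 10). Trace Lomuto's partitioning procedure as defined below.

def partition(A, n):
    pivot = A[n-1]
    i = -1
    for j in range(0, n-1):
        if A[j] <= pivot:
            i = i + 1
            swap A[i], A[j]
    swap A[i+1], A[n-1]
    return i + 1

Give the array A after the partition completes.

pivot = A[9] = 4; i = -1
j=0: A[0]=9 > 4 → no swap
j=1: A[1]=12 > 4 → no swap
j=2: A[2]=7 > 4 → no swap
j=3: A[3]=10 > 4 → no swap
j=4: A[4]=3 ≤ 4 → i=0, swap A[0],A[4] → [3, 12, 7, 10, 9, 13, 2, 6, 5, 4]
j=5: A[5]=13 > 4 → no swap
j=6: A[6]=2 ≤ 4 → i=1, swap A[1],A[6] → [3, 2, 7, 10, 9, 13, 12, 6, 5, 4]
j=7: A[7]=6 > 4 → no swap
j=8: A[8]=5 > 4 → no swap
final swap A[2],A[9] → [3, 2, 4, 10, 9, 13, 12, 6, 5, 7]; return 2

[3, 2, 4, 10, 9, 13, 12, 6, 5, 7]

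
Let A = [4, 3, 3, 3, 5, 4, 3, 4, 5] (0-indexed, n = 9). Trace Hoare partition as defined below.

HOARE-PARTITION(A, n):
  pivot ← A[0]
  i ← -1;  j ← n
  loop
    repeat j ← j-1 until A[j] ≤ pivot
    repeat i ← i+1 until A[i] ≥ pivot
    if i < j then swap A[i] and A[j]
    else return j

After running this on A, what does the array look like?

[4, 3, 3, 3, 3, 4, 5, 4, 5]

pivot = A[0] = 4; i = -1, j = 9
j→7 (A[7]=4≤4), i→0 (A[0]=4≥4); i<j, swap → [4, 3, 3, 3, 5, 4, 3, 4, 5]
j→6 (A[6]=3≤4), i→4 (A[4]=5≥4); i<j, swap → [4, 3, 3, 3, 3, 4, 5, 4, 5]
j→5, i→5; i≥j, return j=5. A = [4, 3, 3, 3, 3, 4, 5, 4, 5]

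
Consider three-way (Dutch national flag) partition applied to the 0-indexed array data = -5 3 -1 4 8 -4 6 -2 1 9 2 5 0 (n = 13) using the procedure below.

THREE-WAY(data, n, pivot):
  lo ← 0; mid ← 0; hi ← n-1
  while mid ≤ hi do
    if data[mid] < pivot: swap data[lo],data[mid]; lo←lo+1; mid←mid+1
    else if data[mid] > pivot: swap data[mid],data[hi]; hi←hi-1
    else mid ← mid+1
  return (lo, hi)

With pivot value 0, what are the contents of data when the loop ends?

-5 -1 -2 -4 0 6 8 1 9 2 5 4 3

lo=0 mid=0 hi=12
-5<0: swap(0,0), lo=1 mid=1 ⇒ -5 3 -1 4 8 -4 6 -2 1 9 2 5 0
3>0: swap(1,12), hi=11 ⇒ -5 0 -1 4 8 -4 6 -2 1 9 2 5 3
0=0: mid=2
-1<0: swap(1,2), lo=2 mid=3 ⇒ -5 -1 0 4 8 -4 6 -2 1 9 2 5 3
4>0: swap(3,11), hi=10 ⇒ -5 -1 0 5 8 -4 6 -2 1 9 2 4 3
5>0: swap(3,10), hi=9 ⇒ -5 -1 0 2 8 -4 6 -2 1 9 5 4 3
2>0: swap(3,9), hi=8 ⇒ -5 -1 0 9 8 -4 6 -2 1 2 5 4 3
9>0: swap(3,8), hi=7 ⇒ -5 -1 0 1 8 -4 6 -2 9 2 5 4 3
1>0: swap(3,7), hi=6 ⇒ -5 -1 0 -2 8 -4 6 1 9 2 5 4 3
-2<0: swap(2,3), lo=3 mid=4 ⇒ -5 -1 -2 0 8 -4 6 1 9 2 5 4 3
8>0: swap(4,6), hi=5 ⇒ -5 -1 -2 0 6 -4 8 1 9 2 5 4 3
6>0: swap(4,5), hi=4 ⇒ -5 -1 -2 0 -4 6 8 1 9 2 5 4 3
-4<0: swap(3,4), lo=4 mid=5 ⇒ -5 -1 -2 -4 0 6 8 1 9 2 5 4 3
done. lo=4 hi=4; data=-5 -1 -2 -4 0 6 8 1 9 2 5 4 3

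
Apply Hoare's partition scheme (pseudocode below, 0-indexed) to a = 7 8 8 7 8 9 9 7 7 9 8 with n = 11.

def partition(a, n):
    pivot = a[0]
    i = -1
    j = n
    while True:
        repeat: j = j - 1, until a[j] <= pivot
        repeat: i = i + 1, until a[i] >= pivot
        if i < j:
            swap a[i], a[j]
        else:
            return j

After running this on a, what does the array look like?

7 7 7 8 8 9 9 8 7 9 8

pivot=7
j stops at 8 (7), i stops at 0 (7); swap ⇒ 7 8 8 7 8 9 9 7 7 9 8
j stops at 7 (7), i stops at 1 (8); swap ⇒ 7 7 8 7 8 9 9 8 7 9 8
j stops at 3 (7), i stops at 2 (8); swap ⇒ 7 7 7 8 8 9 9 8 7 9 8
j stops at 2, i stops at 3; i≥j ⇒ return 2. a=7 7 7 8 8 9 9 8 7 9 8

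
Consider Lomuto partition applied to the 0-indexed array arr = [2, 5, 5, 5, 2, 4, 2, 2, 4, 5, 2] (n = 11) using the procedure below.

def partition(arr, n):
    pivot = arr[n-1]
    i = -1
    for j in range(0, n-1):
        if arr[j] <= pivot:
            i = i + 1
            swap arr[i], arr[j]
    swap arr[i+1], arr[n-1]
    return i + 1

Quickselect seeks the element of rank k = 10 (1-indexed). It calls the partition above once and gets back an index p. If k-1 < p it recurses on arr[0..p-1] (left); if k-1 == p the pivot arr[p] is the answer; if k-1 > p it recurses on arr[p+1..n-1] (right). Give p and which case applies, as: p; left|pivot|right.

pivot=2, i=-1
j=0: 2≤2, i=0, swap(0,0) ⇒ [2, 5, 5, 5, 2, 4, 2, 2, 4, 5, 2]
j=1: 5>2, skip
j=2: 5>2, skip
j=3: 5>2, skip
j=4: 2≤2, i=1, swap(1,4) ⇒ [2, 2, 5, 5, 5, 4, 2, 2, 4, 5, 2]
j=5: 4>2, skip
j=6: 2≤2, i=2, swap(2,6) ⇒ [2, 2, 2, 5, 5, 4, 5, 2, 4, 5, 2]
j=7: 2≤2, i=3, swap(3,7) ⇒ [2, 2, 2, 2, 5, 4, 5, 5, 4, 5, 2]
j=8: 4>2, skip
j=9: 5>2, skip
swap(4,10) ⇒ [2, 2, 2, 2, 2, 4, 5, 5, 4, 5, 5]; return 4
p = 4; k-1 = 9 > 4 ⇒ right

4; right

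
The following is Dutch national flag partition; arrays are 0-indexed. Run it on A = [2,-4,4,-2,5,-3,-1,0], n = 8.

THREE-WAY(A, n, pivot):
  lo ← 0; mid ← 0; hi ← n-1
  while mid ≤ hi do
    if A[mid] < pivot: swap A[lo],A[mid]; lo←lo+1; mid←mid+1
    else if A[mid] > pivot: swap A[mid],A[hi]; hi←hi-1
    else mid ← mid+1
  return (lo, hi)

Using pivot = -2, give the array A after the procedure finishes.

[-3,-4,-2,5,4,-1,0,2]

pivot = -2; lo=0, mid=0, hi=7
A[mid]=2>-2: swap A[0],A[7]; hi=6 → [0,-4,4,-2,5,-3,-1,2]
A[mid]=0>-2: swap A[0],A[6]; hi=5 → [-1,-4,4,-2,5,-3,0,2]
A[mid]=-1>-2: swap A[0],A[5]; hi=4 → [-3,-4,4,-2,5,-1,0,2]
A[mid]=-3<-2: swap A[0],A[0]; lo=1,mid=1 → [-3,-4,4,-2,5,-1,0,2]
A[mid]=-4<-2: swap A[1],A[1]; lo=2,mid=2 → [-3,-4,4,-2,5,-1,0,2]
A[mid]=4>-2: swap A[2],A[4]; hi=3 → [-3,-4,5,-2,4,-1,0,2]
A[mid]=5>-2: swap A[2],A[3]; hi=2 → [-3,-4,-2,5,4,-1,0,2]
A[mid]=-2=-2: mid=3
end: lo=2, hi=2; A = [-3,-4,-2,5,4,-1,0,2]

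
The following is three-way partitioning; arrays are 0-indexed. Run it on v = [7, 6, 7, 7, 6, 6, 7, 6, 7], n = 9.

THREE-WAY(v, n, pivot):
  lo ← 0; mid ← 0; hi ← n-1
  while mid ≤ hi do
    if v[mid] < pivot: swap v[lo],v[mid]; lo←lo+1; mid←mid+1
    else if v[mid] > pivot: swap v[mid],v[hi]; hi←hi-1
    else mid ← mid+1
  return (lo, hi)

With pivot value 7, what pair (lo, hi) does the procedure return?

(4, 8)

pivot = 7; lo=0, mid=0, hi=8
v[mid]=7=7: mid=1
v[mid]=6<7: swap v[0],v[1]; lo=1,mid=2 → [6, 7, 7, 7, 6, 6, 7, 6, 7]
v[mid]=7=7: mid=3
v[mid]=7=7: mid=4
v[mid]=6<7: swap v[1],v[4]; lo=2,mid=5 → [6, 6, 7, 7, 7, 6, 7, 6, 7]
v[mid]=6<7: swap v[2],v[5]; lo=3,mid=6 → [6, 6, 6, 7, 7, 7, 7, 6, 7]
v[mid]=7=7: mid=7
v[mid]=6<7: swap v[3],v[7]; lo=4,mid=8 → [6, 6, 6, 6, 7, 7, 7, 7, 7]
v[mid]=7=7: mid=9
end: lo=4, hi=8; v = [6, 6, 6, 6, 7, 7, 7, 7, 7]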